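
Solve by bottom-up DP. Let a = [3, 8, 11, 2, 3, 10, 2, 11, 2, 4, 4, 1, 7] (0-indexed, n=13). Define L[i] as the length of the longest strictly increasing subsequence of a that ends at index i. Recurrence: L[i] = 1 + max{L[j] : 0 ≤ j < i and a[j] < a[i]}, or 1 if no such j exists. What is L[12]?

   i    0    1    2    3    4    5    6    7    8    9   10   11   12
a[i]    3    8   11    2    3   10    2   11    2    4    4    1    7
L[i]    1    2    3    1    2    3    1    4    1    3    3    1    4

4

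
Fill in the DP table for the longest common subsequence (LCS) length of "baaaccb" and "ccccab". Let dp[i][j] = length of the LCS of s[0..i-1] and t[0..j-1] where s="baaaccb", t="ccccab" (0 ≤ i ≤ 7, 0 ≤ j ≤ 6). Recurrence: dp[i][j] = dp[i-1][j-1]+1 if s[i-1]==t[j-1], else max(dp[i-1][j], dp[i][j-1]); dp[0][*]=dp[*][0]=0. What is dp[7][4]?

2

   ''  c  c  c  c  a  b
''  0  0  0  0  0  0  0
 b  0  0  0  0  0  0  1
 a  0  0  0  0  0  1  1
 a  0  0  0  0  0  1  1
 a  0  0  0  0  0  1  1
 c  0  1  1  1  1  1  1
 c  0  1  2  2  2  2  2
 b  0  1  2  2  2  2  3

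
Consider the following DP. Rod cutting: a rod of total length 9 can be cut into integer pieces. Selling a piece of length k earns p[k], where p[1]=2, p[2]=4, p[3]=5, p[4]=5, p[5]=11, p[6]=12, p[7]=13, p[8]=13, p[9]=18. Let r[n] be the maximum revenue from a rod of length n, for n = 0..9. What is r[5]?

11

   n    0    1    2    3    4    5    6    7    8    9
r[n]    0    2    4    6    8   11   13   15   17   19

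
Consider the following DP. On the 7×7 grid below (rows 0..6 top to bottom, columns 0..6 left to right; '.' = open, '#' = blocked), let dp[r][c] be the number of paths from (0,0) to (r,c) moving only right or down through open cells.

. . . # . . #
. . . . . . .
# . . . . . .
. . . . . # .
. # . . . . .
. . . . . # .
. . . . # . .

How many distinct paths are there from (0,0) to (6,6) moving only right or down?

65

r\c   0   1   2   3   4   5   6
  0   1   1   1   0   0   0   0
  1   1   2   3   3   3   3   3
  2   0   2   5   8  11  14  17
  3   0   2   7  15  26   0  17
  4   0   0   7  22  48  48  65
  5   0   0   7  29  77   0  65
  6   0   0   7  36   0   0  65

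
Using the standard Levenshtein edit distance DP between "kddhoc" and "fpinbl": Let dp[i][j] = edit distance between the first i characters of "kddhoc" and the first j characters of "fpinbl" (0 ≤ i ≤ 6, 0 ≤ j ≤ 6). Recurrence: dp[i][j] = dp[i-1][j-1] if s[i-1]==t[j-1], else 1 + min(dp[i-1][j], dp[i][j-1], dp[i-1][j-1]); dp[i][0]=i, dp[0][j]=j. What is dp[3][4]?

   ''  f  p  i  n  b  l
''  0  1  2  3  4  5  6
 k  1  1  2  3  4  5  6
 d  2  2  2  3  4  5  6
 d  3  3  3  3  4  5  6
 h  4  4  4  4  4  5  6
 o  5  5  5  5  5  5  6
 c  6  6  6  6  6  6  6

4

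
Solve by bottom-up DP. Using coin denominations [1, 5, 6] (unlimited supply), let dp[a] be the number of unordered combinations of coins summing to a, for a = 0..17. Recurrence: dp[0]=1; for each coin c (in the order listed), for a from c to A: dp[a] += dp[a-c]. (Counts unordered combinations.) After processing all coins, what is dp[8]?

after  coin     0     1     2     3     4     5     6     7     8     9    10    11    12    13    14    15    16    17
          1     1     1     1     1     1     1     1     1     1     1     1     1     1     1     1     1     1     1
          5     1     1     1     1     1     2     2     2     2     2     3     3     3     3     3     4     4     4
          6     1     1     1     1     1     2     3     3     3     3     4     5     6     6     6     7     8     9

3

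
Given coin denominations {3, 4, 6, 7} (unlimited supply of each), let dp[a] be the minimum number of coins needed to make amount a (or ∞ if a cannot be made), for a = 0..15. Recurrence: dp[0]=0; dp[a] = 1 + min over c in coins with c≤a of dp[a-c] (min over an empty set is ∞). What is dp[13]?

2

 a  0  1  2  3  4  5  6  7  8  9 10 11 12 13 14 15
dp  0  -  -  1  1  -  1  1  2  2  2  2  2  2  2  3
(- denotes ∞ / unreachable)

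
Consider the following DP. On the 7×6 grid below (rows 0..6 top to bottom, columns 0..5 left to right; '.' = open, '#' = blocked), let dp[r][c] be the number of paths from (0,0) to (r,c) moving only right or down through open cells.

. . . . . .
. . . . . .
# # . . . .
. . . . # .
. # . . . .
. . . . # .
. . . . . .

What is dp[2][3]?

r\c   0   1   2   3   4   5
  0   1   1   1   1   1   1
  1   1   2   3   4   5   6
  2   0   0   3   7  12  18
  3   0   0   3  10   0  18
  4   0   0   3  13  13  31
  5   0   0   3  16   0  31
  6   0   0   3  19  19  50

7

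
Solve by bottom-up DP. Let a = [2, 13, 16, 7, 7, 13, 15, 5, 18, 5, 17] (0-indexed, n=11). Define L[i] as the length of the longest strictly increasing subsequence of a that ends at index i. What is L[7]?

   i    0    1    2    3    4    5    6    7    8    9   10
a[i]    2   13   16    7    7   13   15    5   18    5   17
L[i]    1    2    3    2    2    3    4    2    5    2    5

2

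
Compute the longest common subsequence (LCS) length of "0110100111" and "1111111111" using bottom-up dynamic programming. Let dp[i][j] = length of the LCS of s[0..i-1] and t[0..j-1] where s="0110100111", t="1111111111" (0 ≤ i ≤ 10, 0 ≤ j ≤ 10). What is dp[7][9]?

   ''  1  1  1  1  1  1  1  1  1  1
''  0  0  0  0  0  0  0  0  0  0  0
 0  0  0  0  0  0  0  0  0  0  0  0
 1  0  1  1  1  1  1  1  1  1  1  1
 1  0  1  2  2  2  2  2  2  2  2  2
 0  0  1  2  2  2  2  2  2  2  2  2
 1  0  1  2  3  3  3  3  3  3  3  3
 0  0  1  2  3  3  3  3  3  3  3  3
 0  0  1  2  3  3  3  3  3  3  3  3
 1  0  1  2  3  4  4  4  4  4  4  4
 1  0  1  2  3  4  5  5  5  5  5  5
 1  0  1  2  3  4  5  6  6  6  6  6

3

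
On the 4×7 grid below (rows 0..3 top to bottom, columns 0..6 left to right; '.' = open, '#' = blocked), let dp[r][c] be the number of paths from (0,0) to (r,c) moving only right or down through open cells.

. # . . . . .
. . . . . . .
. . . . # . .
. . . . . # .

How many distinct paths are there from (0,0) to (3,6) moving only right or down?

r\c   0   1   2   3   4   5   6
  0   1   0   0   0   0   0   0
  1   1   1   1   1   1   1   1
  2   1   2   3   4   0   1   2
  3   1   3   6  10  10   0   2

2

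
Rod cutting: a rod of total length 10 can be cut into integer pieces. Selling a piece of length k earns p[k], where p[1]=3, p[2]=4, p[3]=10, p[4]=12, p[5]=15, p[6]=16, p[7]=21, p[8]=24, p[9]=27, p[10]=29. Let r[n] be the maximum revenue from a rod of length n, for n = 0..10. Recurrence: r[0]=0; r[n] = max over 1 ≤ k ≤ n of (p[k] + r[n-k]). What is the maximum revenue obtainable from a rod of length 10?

33

   n    0    1    2    3    4    5    6    7    8    9   10
r[n]    0    3    6   10   13   16   20   23   26   30   33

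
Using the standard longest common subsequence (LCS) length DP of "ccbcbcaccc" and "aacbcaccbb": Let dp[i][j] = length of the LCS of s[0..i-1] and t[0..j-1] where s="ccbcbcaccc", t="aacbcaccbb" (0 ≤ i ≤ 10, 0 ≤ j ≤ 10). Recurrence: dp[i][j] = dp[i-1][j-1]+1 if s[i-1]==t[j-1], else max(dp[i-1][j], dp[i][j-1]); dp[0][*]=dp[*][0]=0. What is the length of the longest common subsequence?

6

   ''  a  a  c  b  c  a  c  c  b  b
''  0  0  0  0  0  0  0  0  0  0  0
 c  0  0  0  1  1  1  1  1  1  1  1
 c  0  0  0  1  1  2  2  2  2  2  2
 b  0  0  0  1  2  2  2  2  2  3  3
 c  0  0  0  1  2  3  3  3  3  3  3
 b  0  0  0  1  2  3  3  3  3  4  4
 c  0  0  0  1  2  3  3  4  4  4  4
 a  0  1  1  1  2  3  4  4  4  4  4
 c  0  1  1  2  2  3  4  5  5  5  5
 c  0  1  1  2  2  3  4  5  6  6  6
 c  0  1  1  2  2  3  4  5  6  6  6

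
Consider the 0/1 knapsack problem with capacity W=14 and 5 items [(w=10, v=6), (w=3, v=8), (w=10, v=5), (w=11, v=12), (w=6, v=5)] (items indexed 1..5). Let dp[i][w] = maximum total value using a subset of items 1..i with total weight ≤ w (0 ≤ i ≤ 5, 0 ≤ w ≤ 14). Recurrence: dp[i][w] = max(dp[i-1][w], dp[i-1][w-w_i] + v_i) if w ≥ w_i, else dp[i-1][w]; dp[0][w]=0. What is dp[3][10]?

8

i\w   0   1   2   3   4   5   6   7   8   9  10  11  12  13  14
  0   0   0   0   0   0   0   0   0   0   0   0   0   0   0   0
  1   0   0   0   0   0   0   0   0   0   0   6   6   6   6   6
  2   0   0   0   8   8   8   8   8   8   8   8   8   8  14  14
  3   0   0   0   8   8   8   8   8   8   8   8   8   8  14  14
  4   0   0   0   8   8   8   8   8   8   8   8  12  12  14  20
  5   0   0   0   8   8   8   8   8   8  13  13  13  13  14  20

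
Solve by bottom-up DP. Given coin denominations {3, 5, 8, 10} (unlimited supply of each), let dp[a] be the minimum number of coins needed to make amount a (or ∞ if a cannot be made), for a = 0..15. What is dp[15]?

2

 a  0  1  2  3  4  5  6  7  8  9 10 11 12 13 14 15
dp  0  -  -  1  -  1  2  -  1  3  1  2  4  2  3  2
(- denotes ∞ / unreachable)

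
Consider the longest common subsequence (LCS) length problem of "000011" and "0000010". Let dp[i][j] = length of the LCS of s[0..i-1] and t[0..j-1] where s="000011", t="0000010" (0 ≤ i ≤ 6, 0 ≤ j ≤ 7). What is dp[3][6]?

   ''  0  0  0  0  0  1  0
''  0  0  0  0  0  0  0  0
 0  0  1  1  1  1  1  1  1
 0  0  1  2  2  2  2  2  2
 0  0  1  2  3  3  3  3  3
 0  0  1  2  3  4  4  4  4
 1  0  1  2  3  4  4  5  5
 1  0  1  2  3  4  4  5  5

3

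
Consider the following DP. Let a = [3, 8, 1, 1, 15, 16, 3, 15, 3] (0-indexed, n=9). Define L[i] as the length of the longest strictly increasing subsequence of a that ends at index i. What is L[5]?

   i    0    1    2    3    4    5    6    7    8
a[i]    3    8    1    1   15   16    3   15    3
L[i]    1    2    1    1    3    4    2    3    2

4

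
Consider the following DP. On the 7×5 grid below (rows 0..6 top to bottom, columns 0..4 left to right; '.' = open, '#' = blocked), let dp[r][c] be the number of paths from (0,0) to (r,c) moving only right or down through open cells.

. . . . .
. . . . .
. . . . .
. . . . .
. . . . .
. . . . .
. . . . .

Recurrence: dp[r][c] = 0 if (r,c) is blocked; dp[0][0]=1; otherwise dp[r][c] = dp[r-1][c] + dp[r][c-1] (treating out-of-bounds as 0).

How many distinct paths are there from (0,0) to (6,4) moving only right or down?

210

r\c   0   1   2   3   4
  0   1   1   1   1   1
  1   1   2   3   4   5
  2   1   3   6  10  15
  3   1   4  10  20  35
  4   1   5  15  35  70
  5   1   6  21  56 126
  6   1   7  28  84 210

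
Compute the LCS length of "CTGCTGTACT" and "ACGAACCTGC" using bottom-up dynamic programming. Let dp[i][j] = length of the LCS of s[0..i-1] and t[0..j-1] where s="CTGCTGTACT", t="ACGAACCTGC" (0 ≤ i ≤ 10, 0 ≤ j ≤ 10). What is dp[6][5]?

   ''  A  C  G  A  A  C  C  T  G  C
''  0  0  0  0  0  0  0  0  0  0  0
 C  0  0  1  1  1  1  1  1  1  1  1
 T  0  0  1  1  1  1  1  1  2  2  2
 G  0  0  1  2  2  2  2  2  2  3  3
 C  0  0  1  2  2  2  3  3  3  3  4
 T  0  0  1  2  2  2  3  3  4  4  4
 G  0  0  1  2  2  2  3  3  4  5  5
 T  0  0  1  2  2  2  3  3  4  5  5
 A  0  1  1  2  3  3  3  3  4  5  5
 C  0  1  2  2  3  3  4  4  4  5  6
 T  0  1  2  2  3  3  4  4  5  5  6

2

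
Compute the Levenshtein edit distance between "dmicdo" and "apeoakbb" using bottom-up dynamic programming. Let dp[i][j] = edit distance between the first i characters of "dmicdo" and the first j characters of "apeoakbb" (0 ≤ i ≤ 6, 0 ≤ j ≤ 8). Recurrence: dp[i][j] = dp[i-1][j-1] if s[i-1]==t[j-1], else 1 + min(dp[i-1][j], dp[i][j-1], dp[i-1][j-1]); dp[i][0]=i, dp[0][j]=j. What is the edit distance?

8

   ''  a  p  e  o  a  k  b  b
''  0  1  2  3  4  5  6  7  8
 d  1  1  2  3  4  5  6  7  8
 m  2  2  2  3  4  5  6  7  8
 i  3  3  3  3  4  5  6  7  8
 c  4  4  4  4  4  5  6  7  8
 d  5  5  5  5  5  5  6  7  8
 o  6  6  6  6  5  6  6  7  8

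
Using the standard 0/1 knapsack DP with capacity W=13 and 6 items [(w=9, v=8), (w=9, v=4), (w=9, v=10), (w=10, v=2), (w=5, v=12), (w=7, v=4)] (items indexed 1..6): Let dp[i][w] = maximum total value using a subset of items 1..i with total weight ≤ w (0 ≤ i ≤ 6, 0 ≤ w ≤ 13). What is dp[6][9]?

12

i\w   0   1   2   3   4   5   6   7   8   9  10  11  12  13
  0   0   0   0   0   0   0   0   0   0   0   0   0   0   0
  1   0   0   0   0   0   0   0   0   0   8   8   8   8   8
  2   0   0   0   0   0   0   0   0   0   8   8   8   8   8
  3   0   0   0   0   0   0   0   0   0  10  10  10  10  10
  4   0   0   0   0   0   0   0   0   0  10  10  10  10  10
  5   0   0   0   0   0  12  12  12  12  12  12  12  12  12
  6   0   0   0   0   0  12  12  12  12  12  12  12  16  16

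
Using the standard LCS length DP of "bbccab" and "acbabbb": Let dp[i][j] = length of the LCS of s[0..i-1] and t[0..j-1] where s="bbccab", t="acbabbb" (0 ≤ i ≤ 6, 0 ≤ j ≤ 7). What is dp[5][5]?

   ''  a  c  b  a  b  b  b
''  0  0  0  0  0  0  0  0
 b  0  0  0  1  1  1  1  1
 b  0  0  0  1  1  2  2  2
 c  0  0  1  1  1  2  2  2
 c  0  0  1  1  1  2  2  2
 a  0  1  1  1  2  2  2  2
 b  0  1  1  2  2  3  3  3

2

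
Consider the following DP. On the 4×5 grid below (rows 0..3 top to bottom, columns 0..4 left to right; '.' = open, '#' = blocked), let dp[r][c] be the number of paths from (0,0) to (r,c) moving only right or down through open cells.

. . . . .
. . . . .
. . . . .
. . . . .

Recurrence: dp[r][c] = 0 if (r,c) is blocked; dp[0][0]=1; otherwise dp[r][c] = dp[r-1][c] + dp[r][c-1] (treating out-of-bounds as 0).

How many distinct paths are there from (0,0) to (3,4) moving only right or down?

35

r\c   0   1   2   3   4
  0   1   1   1   1   1
  1   1   2   3   4   5
  2   1   3   6  10  15
  3   1   4  10  20  35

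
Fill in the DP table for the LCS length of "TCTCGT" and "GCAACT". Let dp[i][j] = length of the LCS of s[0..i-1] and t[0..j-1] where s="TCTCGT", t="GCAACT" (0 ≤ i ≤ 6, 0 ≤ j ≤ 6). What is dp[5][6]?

   ''  G  C  A  A  C  T
''  0  0  0  0  0  0  0
 T  0  0  0  0  0  0  1
 C  0  0  1  1  1  1  1
 T  0  0  1  1  1  1  2
 C  0  0  1  1  1  2  2
 G  0  1  1  1  1  2  2
 T  0  1  1  1  1  2  3

2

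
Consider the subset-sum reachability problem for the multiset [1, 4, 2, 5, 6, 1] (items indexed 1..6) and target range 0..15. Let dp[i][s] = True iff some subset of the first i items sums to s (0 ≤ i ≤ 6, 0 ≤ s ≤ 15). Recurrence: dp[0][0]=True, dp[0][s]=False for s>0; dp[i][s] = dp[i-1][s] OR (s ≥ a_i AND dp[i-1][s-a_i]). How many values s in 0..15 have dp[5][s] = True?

i\s   0   1   2   3   4   5   6   7   8   9  10  11  12  13  14  15
  0   T   F   F   F   F   F   F   F   F   F   F   F   F   F   F   F
  1   T   T   F   F   F   F   F   F   F   F   F   F   F   F   F   F
  2   T   T   F   F   T   T   F   F   F   F   F   F   F   F   F   F
  3   T   T   T   T   T   T   T   T   F   F   F   F   F   F   F   F
  4   T   T   T   T   T   T   T   T   T   T   T   T   T   F   F   F
  5   T   T   T   T   T   T   T   T   T   T   T   T   T   T   T   T
  6   T   T   T   T   T   T   T   T   T   T   T   T   T   T   T   T

16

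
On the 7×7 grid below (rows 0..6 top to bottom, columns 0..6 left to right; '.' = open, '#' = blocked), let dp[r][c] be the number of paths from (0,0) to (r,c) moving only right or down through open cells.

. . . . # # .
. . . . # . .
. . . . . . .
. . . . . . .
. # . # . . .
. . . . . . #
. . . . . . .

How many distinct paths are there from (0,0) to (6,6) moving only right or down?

176

r\c   0   1   2   3   4   5   6
  0   1   1   1   1   0   0   0
  1   1   2   3   4   0   0   0
  2   1   3   6  10  10  10  10
  3   1   4  10  20  30  40  50
  4   1   0  10   0  30  70 120
  5   1   1  11  11  41 111   0
  6   1   2  13  24  65 176 176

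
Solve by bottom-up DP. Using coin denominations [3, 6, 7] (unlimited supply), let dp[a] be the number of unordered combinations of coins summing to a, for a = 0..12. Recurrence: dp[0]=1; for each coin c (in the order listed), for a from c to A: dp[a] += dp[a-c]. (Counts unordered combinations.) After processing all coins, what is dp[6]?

after  coin     0     1     2     3     4     5     6     7     8     9    10    11    12
          3     1     0     0     1     0     0     1     0     0     1     0     0     1
          6     1     0     0     1     0     0     2     0     0     2     0     0     3
          7     1     0     0     1     0     0     2     1     0     2     1     0     3

2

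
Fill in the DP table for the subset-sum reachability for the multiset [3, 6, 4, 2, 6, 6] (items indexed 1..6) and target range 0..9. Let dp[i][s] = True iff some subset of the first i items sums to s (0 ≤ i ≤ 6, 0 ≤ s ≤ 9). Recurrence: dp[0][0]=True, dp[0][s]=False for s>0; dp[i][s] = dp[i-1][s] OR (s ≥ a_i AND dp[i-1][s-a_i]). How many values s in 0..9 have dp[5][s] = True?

9

i\s   0   1   2   3   4   5   6   7   8   9
  0   T   F   F   F   F   F   F   F   F   F
  1   T   F   F   T   F   F   F   F   F   F
  2   T   F   F   T   F   F   T   F   F   T
  3   T   F   F   T   T   F   T   T   F   T
  4   T   F   T   T   T   T   T   T   T   T
  5   T   F   T   T   T   T   T   T   T   T
  6   T   F   T   T   T   T   T   T   T   T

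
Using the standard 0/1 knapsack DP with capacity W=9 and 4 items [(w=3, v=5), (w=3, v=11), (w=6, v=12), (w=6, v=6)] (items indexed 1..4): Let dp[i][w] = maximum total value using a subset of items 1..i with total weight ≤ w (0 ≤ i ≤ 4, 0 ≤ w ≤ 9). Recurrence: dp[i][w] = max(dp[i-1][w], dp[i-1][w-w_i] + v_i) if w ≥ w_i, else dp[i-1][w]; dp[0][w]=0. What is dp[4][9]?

i\w   0   1   2   3   4   5   6   7   8   9
  0   0   0   0   0   0   0   0   0   0   0
  1   0   0   0   5   5   5   5   5   5   5
  2   0   0   0  11  11  11  16  16  16  16
  3   0   0   0  11  11  11  16  16  16  23
  4   0   0   0  11  11  11  16  16  16  23

23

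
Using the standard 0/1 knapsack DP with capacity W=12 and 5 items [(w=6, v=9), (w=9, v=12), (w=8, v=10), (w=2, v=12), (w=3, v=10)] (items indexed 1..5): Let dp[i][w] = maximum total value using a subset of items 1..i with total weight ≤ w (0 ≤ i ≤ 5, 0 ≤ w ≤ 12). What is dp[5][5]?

22

i\w   0   1   2   3   4   5   6   7   8   9  10  11  12
  0   0   0   0   0   0   0   0   0   0   0   0   0   0
  1   0   0   0   0   0   0   9   9   9   9   9   9   9
  2   0   0   0   0   0   0   9   9   9  12  12  12  12
  3   0   0   0   0   0   0   9   9  10  12  12  12  12
  4   0   0  12  12  12  12  12  12  21  21  22  24  24
  5   0   0  12  12  12  22  22  22  22  22  22  31  31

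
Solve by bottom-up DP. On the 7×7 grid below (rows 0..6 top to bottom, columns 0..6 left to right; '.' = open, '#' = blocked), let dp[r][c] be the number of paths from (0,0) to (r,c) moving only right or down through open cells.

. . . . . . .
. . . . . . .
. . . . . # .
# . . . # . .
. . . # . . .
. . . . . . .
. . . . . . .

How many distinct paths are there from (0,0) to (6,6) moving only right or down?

85

r\c   0   1   2   3   4   5   6
  0   1   1   1   1   1   1   1
  1   1   2   3   4   5   6   7
  2   1   3   6  10  15   0   7
  3   0   3   9  19   0   0   7
  4   0   3  12   0   0   0   7
  5   0   3  15  15  15  15  22
  6   0   3  18  33  48  63  85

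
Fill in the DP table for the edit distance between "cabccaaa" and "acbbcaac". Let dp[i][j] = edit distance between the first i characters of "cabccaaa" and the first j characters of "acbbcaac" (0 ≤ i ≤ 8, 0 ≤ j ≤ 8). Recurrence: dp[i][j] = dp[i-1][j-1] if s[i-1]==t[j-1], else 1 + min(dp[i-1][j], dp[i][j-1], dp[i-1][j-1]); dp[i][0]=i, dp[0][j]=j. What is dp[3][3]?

   ''  a  c  b  b  c  a  a  c
''  0  1  2  3  4  5  6  7  8
 c  1  1  1  2  3  4  5  6  7
 a  2  1  2  2  3  4  4  5  6
 b  3  2  2  2  2  3  4  5  6
 c  4  3  2  3  3  2  3  4  5
 c  5  4  3  3  4  3  3  4  4
 a  6  5  4  4  4  4  3  3  4
 a  7  6  5  5  5  5  4  3  4
 a  8  7  6  6  6  6  5  4  4

2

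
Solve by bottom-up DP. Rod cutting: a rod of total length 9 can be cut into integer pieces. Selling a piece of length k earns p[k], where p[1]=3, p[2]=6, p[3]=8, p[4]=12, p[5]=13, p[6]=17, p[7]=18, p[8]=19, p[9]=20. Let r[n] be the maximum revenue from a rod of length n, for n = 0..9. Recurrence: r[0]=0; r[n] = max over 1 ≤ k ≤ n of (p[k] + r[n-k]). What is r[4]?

12

   n    0    1    2    3    4    5    6    7    8    9
r[n]    0    3    6    9   12   15   18   21   24   27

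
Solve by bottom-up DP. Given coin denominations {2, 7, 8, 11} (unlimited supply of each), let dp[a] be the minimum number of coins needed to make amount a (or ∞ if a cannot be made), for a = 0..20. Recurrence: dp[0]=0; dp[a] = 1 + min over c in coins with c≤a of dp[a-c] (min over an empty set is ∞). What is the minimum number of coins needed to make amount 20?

 a  0  1  2  3  4  5  6  7  8  9 10 11 12 13 14 15 16 17 18 19 20
dp  0  -  1  -  2  -  3  1  1  2  2  1  3  2  2  2  2  3  2  2  3
(- denotes ∞ / unreachable)

3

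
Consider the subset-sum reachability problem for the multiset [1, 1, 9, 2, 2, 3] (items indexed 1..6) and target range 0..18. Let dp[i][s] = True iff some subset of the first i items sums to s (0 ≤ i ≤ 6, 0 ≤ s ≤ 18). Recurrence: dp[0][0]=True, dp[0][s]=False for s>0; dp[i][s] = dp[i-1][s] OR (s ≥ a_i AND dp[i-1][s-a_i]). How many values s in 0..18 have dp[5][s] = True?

i\s   0   1   2   3   4   5   6   7   8   9  10  11  12  13  14  15  16  17  18
  0   T   F   F   F   F   F   F   F   F   F   F   F   F   F   F   F   F   F   F
  1   T   T   F   F   F   F   F   F   F   F   F   F   F   F   F   F   F   F   F
  2   T   T   T   F   F   F   F   F   F   F   F   F   F   F   F   F   F   F   F
  3   T   T   T   F   F   F   F   F   F   T   T   T   F   F   F   F   F   F   F
  4   T   T   T   T   T   F   F   F   F   T   T   T   T   T   F   F   F   F   F
  5   T   T   T   T   T   T   T   F   F   T   T   T   T   T   T   T   F   F   F
  6   T   T   T   T   T   T   T   T   T   T   T   T   T   T   T   T   T   T   T

14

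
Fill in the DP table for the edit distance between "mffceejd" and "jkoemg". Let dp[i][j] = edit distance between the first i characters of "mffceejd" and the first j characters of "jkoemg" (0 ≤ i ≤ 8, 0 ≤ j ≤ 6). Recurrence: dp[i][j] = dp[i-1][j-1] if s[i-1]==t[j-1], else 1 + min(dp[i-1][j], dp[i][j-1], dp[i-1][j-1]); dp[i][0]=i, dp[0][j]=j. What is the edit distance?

   ''  j  k  o  e  m  g
''  0  1  2  3  4  5  6
 m  1  1  2  3  4  4  5
 f  2  2  2  3  4  5  5
 f  3  3  3  3  4  5  6
 c  4  4  4  4  4  5  6
 e  5  5  5  5  4  5  6
 e  6  6  6  6  5  5  6
 j  7  6  7  7  6  6  6
 d  8  7  7  8  7  7  7

7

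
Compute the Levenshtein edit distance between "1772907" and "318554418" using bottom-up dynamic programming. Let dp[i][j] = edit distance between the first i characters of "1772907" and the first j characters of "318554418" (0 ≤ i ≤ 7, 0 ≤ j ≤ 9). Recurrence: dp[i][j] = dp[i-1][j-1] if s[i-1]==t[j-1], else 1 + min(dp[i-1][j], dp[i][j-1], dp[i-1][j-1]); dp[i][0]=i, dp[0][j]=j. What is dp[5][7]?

6

   ''  3  1  8  5  5  4  4  1  8
''  0  1  2  3  4  5  6  7  8  9
 1  1  1  1  2  3  4  5  6  7  8
 7  2  2  2  2  3  4  5  6  7  8
 7  3  3  3  3  3  4  5  6  7  8
 2  4  4  4  4  4  4  5  6  7  8
 9  5  5  5  5  5  5  5  6  7  8
 0  6  6  6  6  6  6  6  6  7  8
 7  7  7  7  7  7  7  7  7  7  8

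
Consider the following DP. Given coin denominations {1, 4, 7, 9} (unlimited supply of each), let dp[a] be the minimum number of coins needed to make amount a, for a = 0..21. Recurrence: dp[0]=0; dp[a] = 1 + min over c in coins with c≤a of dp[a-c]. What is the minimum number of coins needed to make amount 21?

3

 a  0  1  2  3  4  5  6  7  8  9 10 11 12 13 14 15 16 17 18 19 20 21
dp  0  1  2  3  1  2  3  1  2  1  2  2  3  2  2  3  2  3  2  3  3  3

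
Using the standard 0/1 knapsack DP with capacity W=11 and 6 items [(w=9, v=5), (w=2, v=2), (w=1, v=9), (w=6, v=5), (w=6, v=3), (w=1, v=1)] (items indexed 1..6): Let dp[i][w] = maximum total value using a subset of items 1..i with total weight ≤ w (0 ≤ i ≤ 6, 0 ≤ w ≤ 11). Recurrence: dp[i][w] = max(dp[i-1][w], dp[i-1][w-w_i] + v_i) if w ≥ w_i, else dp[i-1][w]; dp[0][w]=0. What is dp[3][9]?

i\w   0   1   2   3   4   5   6   7   8   9  10  11
  0   0   0   0   0   0   0   0   0   0   0   0   0
  1   0   0   0   0   0   0   0   0   0   5   5   5
  2   0   0   2   2   2   2   2   2   2   5   5   7
  3   0   9   9  11  11  11  11  11  11  11  14  14
  4   0   9   9  11  11  11  11  14  14  16  16  16
  5   0   9   9  11  11  11  11  14  14  16  16  16
  6   0   9  10  11  12  12  12  14  15  16  17  17

11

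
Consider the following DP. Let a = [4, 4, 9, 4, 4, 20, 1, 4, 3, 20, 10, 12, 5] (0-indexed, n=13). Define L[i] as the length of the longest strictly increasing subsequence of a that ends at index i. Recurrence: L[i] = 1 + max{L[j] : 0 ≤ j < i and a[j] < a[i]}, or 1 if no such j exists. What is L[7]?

2

   i    0    1    2    3    4    5    6    7    8    9   10   11   12
a[i]    4    4    9    4    4   20    1    4    3   20   10   12    5
L[i]    1    1    2    1    1    3    1    2    2    3    3    4    3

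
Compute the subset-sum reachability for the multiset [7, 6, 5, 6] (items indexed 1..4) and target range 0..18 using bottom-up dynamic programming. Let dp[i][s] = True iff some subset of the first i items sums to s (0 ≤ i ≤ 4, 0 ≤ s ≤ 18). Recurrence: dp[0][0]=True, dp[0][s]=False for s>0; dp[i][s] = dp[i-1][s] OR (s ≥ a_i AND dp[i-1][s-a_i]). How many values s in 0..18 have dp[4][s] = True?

i\s   0   1   2   3   4   5   6   7   8   9  10  11  12  13  14  15  16  17  18
  0   T   F   F   F   F   F   F   F   F   F   F   F   F   F   F   F   F   F   F
  1   T   F   F   F   F   F   F   T   F   F   F   F   F   F   F   F   F   F   F
  2   T   F   F   F   F   F   T   T   F   F   F   F   F   T   F   F   F   F   F
  3   T   F   F   F   F   T   T   T   F   F   F   T   T   T   F   F   F   F   T
  4   T   F   F   F   F   T   T   T   F   F   F   T   T   T   F   F   F   T   T

9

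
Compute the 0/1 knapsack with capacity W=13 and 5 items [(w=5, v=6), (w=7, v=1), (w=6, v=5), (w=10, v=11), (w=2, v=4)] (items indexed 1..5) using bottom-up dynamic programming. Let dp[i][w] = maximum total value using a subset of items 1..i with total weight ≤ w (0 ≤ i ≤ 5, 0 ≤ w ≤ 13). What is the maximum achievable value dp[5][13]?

15

i\w   0   1   2   3   4   5   6   7   8   9  10  11  12  13
  0   0   0   0   0   0   0   0   0   0   0   0   0   0   0
  1   0   0   0   0   0   6   6   6   6   6   6   6   6   6
  2   0   0   0   0   0   6   6   6   6   6   6   6   7   7
  3   0   0   0   0   0   6   6   6   6   6   6  11  11  11
  4   0   0   0   0   0   6   6   6   6   6  11  11  11  11
  5   0   0   4   4   4   6   6  10  10  10  11  11  15  15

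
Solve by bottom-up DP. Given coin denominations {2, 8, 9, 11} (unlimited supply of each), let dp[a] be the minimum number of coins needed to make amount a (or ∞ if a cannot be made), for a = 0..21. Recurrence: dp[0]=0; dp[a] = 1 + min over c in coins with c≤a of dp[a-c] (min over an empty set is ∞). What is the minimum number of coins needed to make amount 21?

3

 a  0  1  2  3  4  5  6  7  8  9 10 11 12 13 14 15 16 17 18 19 20 21
dp  0  -  1  -  2  -  3  -  1  1  2  1  3  2  4  3  2  2  2  2  2  3
(- denotes ∞ / unreachable)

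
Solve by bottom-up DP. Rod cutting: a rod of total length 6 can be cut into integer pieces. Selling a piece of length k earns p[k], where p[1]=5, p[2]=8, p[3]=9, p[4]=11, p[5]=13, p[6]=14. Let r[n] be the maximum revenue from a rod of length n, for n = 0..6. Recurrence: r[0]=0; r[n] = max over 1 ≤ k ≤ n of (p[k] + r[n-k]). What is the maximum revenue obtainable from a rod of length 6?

30

   n    0    1    2    3    4    5    6
r[n]    0    5   10   15   20   25   30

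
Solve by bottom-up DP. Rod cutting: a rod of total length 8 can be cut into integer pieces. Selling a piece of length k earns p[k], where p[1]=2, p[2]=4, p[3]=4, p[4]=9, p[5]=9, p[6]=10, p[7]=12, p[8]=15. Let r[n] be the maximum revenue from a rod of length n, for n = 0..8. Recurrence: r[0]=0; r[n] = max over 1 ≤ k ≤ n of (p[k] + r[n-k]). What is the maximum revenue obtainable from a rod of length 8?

   n    0    1    2    3    4    5    6    7    8
r[n]    0    2    4    6    9   11   13   15   18

18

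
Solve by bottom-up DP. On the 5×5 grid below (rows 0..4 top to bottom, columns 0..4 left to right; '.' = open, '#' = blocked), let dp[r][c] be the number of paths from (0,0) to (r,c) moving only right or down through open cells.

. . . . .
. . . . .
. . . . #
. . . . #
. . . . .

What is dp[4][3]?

r\c   0   1   2   3   4
  0   1   1   1   1   1
  1   1   2   3   4   5
  2   1   3   6  10   0
  3   1   4  10  20   0
  4   1   5  15  35  35

35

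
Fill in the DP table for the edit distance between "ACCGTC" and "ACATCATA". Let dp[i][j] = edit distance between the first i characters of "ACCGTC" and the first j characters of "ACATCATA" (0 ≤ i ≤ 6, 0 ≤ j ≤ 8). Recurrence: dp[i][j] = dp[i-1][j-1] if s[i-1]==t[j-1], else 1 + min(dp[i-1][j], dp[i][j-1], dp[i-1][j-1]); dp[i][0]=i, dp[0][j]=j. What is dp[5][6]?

   ''  A  C  A  T  C  A  T  A
''  0  1  2  3  4  5  6  7  8
 A  1  0  1  2  3  4  5  6  7
 C  2  1  0  1  2  3  4  5  6
 C  3  2  1  1  2  2  3  4  5
 G  4  3  2  2  2  3  3  4  5
 T  5  4  3  3  2  3  4  3  4
 C  6  5  4  4  3  2  3  4  4

4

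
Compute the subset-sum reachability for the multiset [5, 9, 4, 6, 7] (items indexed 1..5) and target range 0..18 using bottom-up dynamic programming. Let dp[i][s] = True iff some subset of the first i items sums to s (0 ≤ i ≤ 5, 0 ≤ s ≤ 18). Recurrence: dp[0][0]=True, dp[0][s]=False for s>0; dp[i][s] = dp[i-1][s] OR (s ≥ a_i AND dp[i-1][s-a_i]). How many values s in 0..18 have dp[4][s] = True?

i\s   0   1   2   3   4   5   6   7   8   9  10  11  12  13  14  15  16  17  18
  0   T   F   F   F   F   F   F   F   F   F   F   F   F   F   F   F   F   F   F
  1   T   F   F   F   F   T   F   F   F   F   F   F   F   F   F   F   F   F   F
  2   T   F   F   F   F   T   F   F   F   T   F   F   F   F   T   F   F   F   F
  3   T   F   F   F   T   T   F   F   F   T   F   F   F   T   T   F   F   F   T
  4   T   F   F   F   T   T   T   F   F   T   T   T   F   T   T   T   F   F   T
  5   T   F   F   F   T   T   T   T   F   T   T   T   T   T   T   T   T   T   T

11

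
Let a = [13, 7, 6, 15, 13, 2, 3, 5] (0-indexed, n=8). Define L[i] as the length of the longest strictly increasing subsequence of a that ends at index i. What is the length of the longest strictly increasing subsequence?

3

   i    0    1    2    3    4    5    6    7
a[i]   13    7    6   15   13    2    3    5
L[i]    1    1    1    2    2    1    2    3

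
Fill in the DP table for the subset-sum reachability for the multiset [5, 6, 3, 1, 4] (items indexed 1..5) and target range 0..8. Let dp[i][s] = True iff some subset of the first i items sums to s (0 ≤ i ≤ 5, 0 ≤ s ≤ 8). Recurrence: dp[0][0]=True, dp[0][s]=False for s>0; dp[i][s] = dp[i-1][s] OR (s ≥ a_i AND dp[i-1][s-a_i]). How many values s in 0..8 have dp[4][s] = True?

i\s   0   1   2   3   4   5   6   7   8
  0   T   F   F   F   F   F   F   F   F
  1   T   F   F   F   F   T   F   F   F
  2   T   F   F   F   F   T   T   F   F
  3   T   F   F   T   F   T   T   F   T
  4   T   T   F   T   T   T   T   T   T
  5   T   T   F   T   T   T   T   T   T

8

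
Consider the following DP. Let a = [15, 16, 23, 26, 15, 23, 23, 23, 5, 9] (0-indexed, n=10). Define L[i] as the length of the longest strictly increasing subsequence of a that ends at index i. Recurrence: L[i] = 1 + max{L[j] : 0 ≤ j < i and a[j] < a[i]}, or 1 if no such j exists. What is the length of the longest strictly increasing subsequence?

4

   i    0    1    2    3    4    5    6    7    8    9
a[i]   15   16   23   26   15   23   23   23    5    9
L[i]    1    2    3    4    1    3    3    3    1    2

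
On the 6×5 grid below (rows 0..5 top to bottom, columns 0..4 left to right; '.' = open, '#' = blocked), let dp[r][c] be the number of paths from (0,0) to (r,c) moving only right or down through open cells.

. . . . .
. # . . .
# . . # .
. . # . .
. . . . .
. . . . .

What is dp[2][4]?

r\c   0   1   2   3   4
  0   1   1   1   1   1
  1   1   0   1   2   3
  2   0   0   1   0   3
  3   0   0   0   0   3
  4   0   0   0   0   3
  5   0   0   0   0   3

3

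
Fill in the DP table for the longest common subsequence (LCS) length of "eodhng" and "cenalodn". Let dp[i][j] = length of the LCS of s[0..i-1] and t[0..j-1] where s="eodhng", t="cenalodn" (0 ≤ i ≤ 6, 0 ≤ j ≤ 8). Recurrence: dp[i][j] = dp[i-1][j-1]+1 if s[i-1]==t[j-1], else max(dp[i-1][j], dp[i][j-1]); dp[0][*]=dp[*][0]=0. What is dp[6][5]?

2

   ''  c  e  n  a  l  o  d  n
''  0  0  0  0  0  0  0  0  0
 e  0  0  1  1  1  1  1  1  1
 o  0  0  1  1  1  1  2  2  2
 d  0  0  1  1  1  1  2  3  3
 h  0  0  1  1  1  1  2  3  3
 n  0  0  1  2  2  2  2  3  4
 g  0  0  1  2  2  2  2  3  4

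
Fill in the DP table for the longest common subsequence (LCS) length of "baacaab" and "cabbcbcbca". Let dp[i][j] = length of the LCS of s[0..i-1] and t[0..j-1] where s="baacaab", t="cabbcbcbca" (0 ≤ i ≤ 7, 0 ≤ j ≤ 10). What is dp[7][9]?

3

   ''  c  a  b  b  c  b  c  b  c  a
''  0  0  0  0  0  0  0  0  0  0  0
 b  0  0  0  1  1  1  1  1  1  1  1
 a  0  0  1  1  1  1  1  1  1  1  2
 a  0  0  1  1  1  1  1  1  1  1  2
 c  0  1  1  1  1  2  2  2  2  2  2
 a  0  1  2  2  2  2  2  2  2  2  3
 a  0  1  2  2  2  2  2  2  2  2  3
 b  0  1  2  3  3  3  3  3  3  3  3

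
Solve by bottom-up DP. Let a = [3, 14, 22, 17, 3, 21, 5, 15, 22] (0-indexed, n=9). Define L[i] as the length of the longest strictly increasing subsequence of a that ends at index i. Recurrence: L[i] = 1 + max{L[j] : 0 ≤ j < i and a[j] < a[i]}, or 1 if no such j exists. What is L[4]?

1

   i    0    1    2    3    4    5    6    7    8
a[i]    3   14   22   17    3   21    5   15   22
L[i]    1    2    3    3    1    4    2    3    5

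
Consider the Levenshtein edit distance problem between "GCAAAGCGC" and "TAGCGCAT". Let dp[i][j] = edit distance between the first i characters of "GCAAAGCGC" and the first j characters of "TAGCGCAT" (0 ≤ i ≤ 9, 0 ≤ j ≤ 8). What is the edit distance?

   ''  T  A  G  C  G  C  A  T
''  0  1  2  3  4  5  6  7  8
 G  1  1  2  2  3  4  5  6  7
 C  2  2  2  3  2  3  4  5  6
 A  3  3  2  3  3  3  4  4  5
 A  4  4  3  3  4  4  4  4  5
 A  5  5  4  4  4  5  5  4  5
 G  6  6  5  4  5  4  5  5  5
 C  7  7  6  5  4  5  4  5  6
 G  8  8  7  6  5  4  5  5  6
 C  9  9  8  7  6  5  4  5  6

6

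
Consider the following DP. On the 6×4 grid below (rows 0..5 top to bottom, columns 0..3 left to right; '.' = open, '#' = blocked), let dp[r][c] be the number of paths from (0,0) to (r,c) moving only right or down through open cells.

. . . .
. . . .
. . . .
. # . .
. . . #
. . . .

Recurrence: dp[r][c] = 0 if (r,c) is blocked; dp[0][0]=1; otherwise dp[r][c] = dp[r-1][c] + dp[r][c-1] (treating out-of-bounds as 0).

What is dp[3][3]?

16

r\c   0   1   2   3
  0   1   1   1   1
  1   1   2   3   4
  2   1   3   6  10
  3   1   0   6  16
  4   1   1   7   0
  5   1   2   9   9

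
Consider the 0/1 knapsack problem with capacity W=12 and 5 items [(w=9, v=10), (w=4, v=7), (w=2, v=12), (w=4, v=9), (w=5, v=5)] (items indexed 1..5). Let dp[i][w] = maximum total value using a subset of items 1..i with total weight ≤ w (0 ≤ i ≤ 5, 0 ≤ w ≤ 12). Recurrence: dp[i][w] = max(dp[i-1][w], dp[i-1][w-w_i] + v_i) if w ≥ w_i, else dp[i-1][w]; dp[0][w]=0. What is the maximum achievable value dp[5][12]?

28

i\w   0   1   2   3   4   5   6   7   8   9  10  11  12
  0   0   0   0   0   0   0   0   0   0   0   0   0   0
  1   0   0   0   0   0   0   0   0   0  10  10  10  10
  2   0   0   0   0   7   7   7   7   7  10  10  10  10
  3   0   0  12  12  12  12  19  19  19  19  19  22  22
  4   0   0  12  12  12  12  21  21  21  21  28  28  28
  5   0   0  12  12  12  12  21  21  21  21  28  28  28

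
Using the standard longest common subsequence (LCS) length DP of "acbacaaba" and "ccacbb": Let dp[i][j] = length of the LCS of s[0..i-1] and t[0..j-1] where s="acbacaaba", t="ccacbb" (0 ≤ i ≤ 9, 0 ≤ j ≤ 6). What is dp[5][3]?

2

   ''  c  c  a  c  b  b
''  0  0  0  0  0  0  0
 a  0  0  0  1  1  1  1
 c  0  1  1  1  2  2  2
 b  0  1  1  1  2  3  3
 a  0  1  1  2  2  3  3
 c  0  1  2  2  3  3  3
 a  0  1  2  3  3  3  3
 a  0  1  2  3  3  3  3
 b  0  1  2  3  3  4  4
 a  0  1  2  3  3  4  4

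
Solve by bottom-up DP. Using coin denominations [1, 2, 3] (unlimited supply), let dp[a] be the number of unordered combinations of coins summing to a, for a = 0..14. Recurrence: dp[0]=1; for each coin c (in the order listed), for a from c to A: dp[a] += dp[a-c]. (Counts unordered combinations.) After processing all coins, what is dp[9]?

12

after  coin     0     1     2     3     4     5     6     7     8     9    10    11    12    13    14
          1     1     1     1     1     1     1     1     1     1     1     1     1     1     1     1
          2     1     1     2     2     3     3     4     4     5     5     6     6     7     7     8
          3     1     1     2     3     4     5     7     8    10    12    14    16    19    21    24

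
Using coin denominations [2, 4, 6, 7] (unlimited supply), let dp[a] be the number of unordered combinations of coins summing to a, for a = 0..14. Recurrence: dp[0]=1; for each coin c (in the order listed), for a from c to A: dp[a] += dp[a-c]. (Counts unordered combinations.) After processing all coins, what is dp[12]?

7

after  coin     0     1     2     3     4     5     6     7     8     9    10    11    12    13    14
          2     1     0     1     0     1     0     1     0     1     0     1     0     1     0     1
          4     1     0     1     0     2     0     2     0     3     0     3     0     4     0     4
          6     1     0     1     0     2     0     3     0     4     0     5     0     7     0     8
          7     1     0     1     0     2     0     3     1     4     1     5     2     7     3     9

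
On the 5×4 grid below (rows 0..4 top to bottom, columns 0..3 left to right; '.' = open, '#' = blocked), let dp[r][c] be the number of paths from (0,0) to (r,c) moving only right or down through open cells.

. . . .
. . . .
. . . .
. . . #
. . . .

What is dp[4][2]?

15

r\c   0   1   2   3
  0   1   1   1   1
  1   1   2   3   4
  2   1   3   6  10
  3   1   4  10   0
  4   1   5  15  15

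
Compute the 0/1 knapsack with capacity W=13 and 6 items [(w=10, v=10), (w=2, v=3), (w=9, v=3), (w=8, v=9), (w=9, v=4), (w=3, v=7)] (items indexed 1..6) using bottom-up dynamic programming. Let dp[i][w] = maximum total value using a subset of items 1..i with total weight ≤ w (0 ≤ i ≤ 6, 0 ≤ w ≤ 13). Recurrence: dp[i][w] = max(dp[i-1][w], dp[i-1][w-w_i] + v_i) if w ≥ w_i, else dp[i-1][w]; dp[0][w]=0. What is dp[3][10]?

i\w   0   1   2   3   4   5   6   7   8   9  10  11  12  13
  0   0   0   0   0   0   0   0   0   0   0   0   0   0   0
  1   0   0   0   0   0   0   0   0   0   0  10  10  10  10
  2   0   0   3   3   3   3   3   3   3   3  10  10  13  13
  3   0   0   3   3   3   3   3   3   3   3  10  10  13  13
  4   0   0   3   3   3   3   3   3   9   9  12  12  13  13
  5   0   0   3   3   3   3   3   3   9   9  12  12  13  13
  6   0   0   3   7   7  10  10  10  10  10  12  16  16  19

10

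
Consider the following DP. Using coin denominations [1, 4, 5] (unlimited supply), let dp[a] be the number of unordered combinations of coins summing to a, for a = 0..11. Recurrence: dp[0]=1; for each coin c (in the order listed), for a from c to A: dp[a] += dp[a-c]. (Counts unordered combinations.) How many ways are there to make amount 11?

after  coin     0     1     2     3     4     5     6     7     8     9    10    11
          1     1     1     1     1     1     1     1     1     1     1     1     1
          4     1     1     1     1     2     2     2     2     3     3     3     3
          5     1     1     1     1     2     3     3     3     4     5     6     6

6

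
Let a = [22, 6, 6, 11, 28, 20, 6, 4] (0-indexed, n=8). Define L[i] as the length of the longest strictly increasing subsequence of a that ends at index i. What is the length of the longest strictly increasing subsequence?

3

   i    0    1    2    3    4    5    6    7
a[i]   22    6    6   11   28   20    6    4
L[i]    1    1    1    2    3    3    1    1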